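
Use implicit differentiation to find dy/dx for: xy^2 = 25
Differentiate both sides with respect to x, treating y as y(x). By the chain rule, any term containing y contributes a factor of y' = dy/dx when we differentiate it.

Move every term to one side and write the relation as F(x, y) = 0. Term by term,
  d/dx[xy^2] = 2xy·y' + y^2
  d/dx[-25] = 0

The pieces without y' make up ∂F/∂x and the coefficient of y' is ∂F/∂y:
  ∂F/∂x = y^2,
  ∂F/∂y = 2xy.

Since d/dx[F] = ∂F/∂x + (∂F/∂y)·y' = 0, solve for y':
  (∂F/∂y)·y' = -∂F/∂x
  dy/dx = -(∂F/∂x)/(∂F/∂y) = -(y^2)/(2xy) = -y/(2x)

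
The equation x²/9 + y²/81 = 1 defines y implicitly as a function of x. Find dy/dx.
Apply d/dx to both sides, remembering that y depends on x. Each occurrence of y therefore brings in a y' = dy/dx via the chain rule.

With F(x, y) equal to the left-hand side minus the right, differentiate F term by term:
  d/dx[x^2/9] = 2x/9
  d/dx[y^2/81] = 2y·y'/81
  d/dx[-1] = 0
Adding these up, d/dx[F] = 0 becomes
  (2x/9) + (2y/81)·y' = 0,
so isolating y',
  dy/dx = -(2x/9)/(2y/81) = -9x/y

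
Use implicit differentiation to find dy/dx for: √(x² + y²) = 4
Differentiate both sides with respect to x, treating y as y(x). By the chain rule, any term containing y contributes a factor of y' = dy/dx when we differentiate it.

Move every term to one side and write the relation as F(x, y) = 0. Term by term,
  d/dx[√(x^2 + y^2)] = (x + y·y')/√(x^2 + y^2)
  d/dx[-4] = 0

The pieces without y' make up ∂F/∂x and the coefficient of y' is ∂F/∂y:
  ∂F/∂x = x/√(x^2 + y^2),
  ∂F/∂y = y/√(x^2 + y^2).

Since d/dx[F] = ∂F/∂x + (∂F/∂y)·y' = 0, solve for y':
  (∂F/∂y)·y' = -∂F/∂x
  dy/dx = -(∂F/∂x)/(∂F/∂y) = -(x/√(x^2 + y^2))/(y/√(x^2 + y^2)) = -x/y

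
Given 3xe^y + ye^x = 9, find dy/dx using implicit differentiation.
Take d/dx of both sides. Since y is implicitly a function of x, the chain rule attaches a y' = dy/dx factor whenever we differentiate through y.

Set F(x, y) = (left side) − (right side), so the curve is F = 0. Differentiating each term of F:
  d/dx[3x·e^(y)] = 3x·y'·e^(y) + 3e^(y)
  d/dx[y·e^(x)] = y·e^(x) + y'·e^(x)
  d/dx[-9] = 0

Collecting, the y'-free part is the partial derivative in x and the y' coefficient is the partial derivative in y:
  ∂F/∂x = y·e^(x) + 3e^(y)
  ∂F/∂y = 3x·e^(y) + e^(x)

so d/dx[F(x, y(x))] = ∂F/∂x + (∂F/∂y)·y' = 0. Rearranging,
  dy/dx = -(∂F/∂x)/(∂F/∂y) = -(y·e^(x) + 3e^(y))/(3x·e^(y) + e^(x)) = (-y·e^(x) - 3e^(y))/(3x·e^(y) + e^(x))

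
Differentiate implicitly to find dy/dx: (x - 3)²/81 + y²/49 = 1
Take d/dx of both sides. Since y is implicitly a function of x, the chain rule attaches a y' = dy/dx factor whenever we differentiate through y.

Set F(x, y) = (left side) − (right side), so the curve is F = 0. Differentiating each term of F:
  d/dx[y^2/49] = 2y·y'/49
  d/dx[(x - 3)^2/81] = 2x/81 - 2/27
  d/dx[-1] = 0

Collecting, the y'-free part is the partial derivative in x and the y' coefficient is the partial derivative in y:
  ∂F/∂x = 2x/81 - 2/27
  ∂F/∂y = 2y/49

so d/dx[F(x, y(x))] = ∂F/∂x + (∂F/∂y)·y' = 0. Rearranging,
  dy/dx = -(∂F/∂x)/(∂F/∂y) = -(2x/81 - 2/27)/(2y/49)
        = -(2(x - 3)/81)/(2y/49) = 49(3 - x)/(81y)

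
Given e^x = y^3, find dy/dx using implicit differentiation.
Apply d/dx to both sides, remembering that y depends on x. Each occurrence of y therefore brings in a y' = dy/dx via the chain rule.

With F(x, y) equal to the left-hand side minus the right, differentiate F term by term:
  d/dx[-y^3] = -3y^2·y'
  d/dx[e^(x)] = e^(x)
Adding these up, d/dx[F] = 0 becomes
  (e^(x)) + (-3y^2)·y' = 0,
so isolating y',
  dy/dx = -(e^(x))/(-3y^2) = e^(x)/(3y^2)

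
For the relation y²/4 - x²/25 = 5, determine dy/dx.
Differentiate the relation implicitly: treat y = y(x) and apply the chain rule, so every y-derivative picks up a y' = dy/dx factor.

With everything moved to the left-hand side, differentiate term by term:
  d/dx[-x^2/25] = -2x/25
  d/dx[y^2/4] = y·y'/2
  d/dx[-5] = 0

Separating the contributions that come from x directly and those that come through y:
  without y':      -2x/25
  multiplying y':  y/2

so (-2x/25) + (y/2)·y' = 0, and therefore
  dy/dx = -(-2x/25)/(y/2) = 4x/(25y)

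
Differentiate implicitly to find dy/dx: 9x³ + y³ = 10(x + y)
Apply d/dx to both sides, remembering that y depends on x. Each occurrence of y therefore brings in a y' = dy/dx via the chain rule.

With F(x, y) equal to the left-hand side minus the right, differentiate F term by term:
  d/dx[9x^3] = 27x^2
  d/dx[-10x] = -10
  d/dx[y^3] = 3y^2·y'
  d/dx[-10y] = -10·y'
Adding these up, d/dx[F] = 0 becomes
  (27x^2 - 10) + (3y^2 - 10)·y' = 0,
so isolating y',
  dy/dx = -(27x^2 - 10)/(3y^2 - 10) = (10 - 27x^2)/(3y^2 - 10)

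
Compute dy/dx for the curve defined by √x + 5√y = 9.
Apply d/dx to both sides, remembering that y depends on x. Each occurrence of y therefore brings in a y' = dy/dx via the chain rule.

With F(x, y) equal to the left-hand side minus the right, differentiate F term by term:
  d/dx[√(x)] = 1/(2√(x))
  d/dx[5√(y)] = 5·y'/(2√(y))
  d/dx[-9] = 0
Adding these up, d/dx[F] = 0 becomes
  (1/(2√(x))) + (5/(2√(y)))·y' = 0,
so isolating y',
  dy/dx = -(1/(2√(x)))/(5/(2√(y))) = -√(y)/(5√(x))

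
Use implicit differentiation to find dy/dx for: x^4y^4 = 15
Take d/dx of both sides. Since y is implicitly a function of x, the chain rule attaches a y' = dy/dx factor whenever we differentiate through y.

Set F(x, y) = (left side) − (right side), so the curve is F = 0. Differentiating each term of F:
  d/dx[x^4y^4] = 4x^4y^3·y' + 4x^3y^4
  d/dx[-15] = 0

Collecting, the y'-free part is the partial derivative in x and the y' coefficient is the partial derivative in y:
  ∂F/∂x = 4x^3y^4
  ∂F/∂y = 4x^4y^3

so d/dx[F(x, y(x))] = ∂F/∂x + (∂F/∂y)·y' = 0. Rearranging,
  dy/dx = -(∂F/∂x)/(∂F/∂y) = -(4x^3y^4)/(4x^4y^3) = -y/x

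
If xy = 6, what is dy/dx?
Take d/dx of both sides. Since y is implicitly a function of x, the chain rule attaches a y' = dy/dx factor whenever we differentiate through y.

Set F(x, y) = (left side) − (right side), so the curve is F = 0. Differentiating each term of F:
  d/dx[xy] = x·y' + y
  d/dx[-6] = 0

Collecting, the y'-free part is the partial derivative in x and the y' coefficient is the partial derivative in y:
  ∂F/∂x = y
  ∂F/∂y = x

so d/dx[F(x, y(x))] = ∂F/∂x + (∂F/∂y)·y' = 0. Rearranging,
  dy/dx = -(∂F/∂x)/(∂F/∂y) = -(y)/(x) = -y/x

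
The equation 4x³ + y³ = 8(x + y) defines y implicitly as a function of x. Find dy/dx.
Apply d/dx to both sides, remembering that y depends on x. Each occurrence of y therefore brings in a y' = dy/dx via the chain rule.

With F(x, y) equal to the left-hand side minus the right, differentiate F term by term:
  d/dx[4x^3] = 12x^2
  d/dx[-8x] = -8
  d/dx[y^3] = 3y^2·y'
  d/dx[-8y] = -8·y'
Adding these up, d/dx[F] = 0 becomes
  (12x^2 - 8) + (3y^2 - 8)·y' = 0,
so isolating y',
  dy/dx = -(12x^2 - 8)/(3y^2 - 8) = 4(2 - 3x^2)/(3y^2 - 8)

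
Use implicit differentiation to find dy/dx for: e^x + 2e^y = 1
Differentiate the relation implicitly: treat y = y(x) and apply the chain rule, so every y-derivative picks up a y' = dy/dx factor.

With everything moved to the left-hand side, differentiate term by term:
  d/dx[e^(x)] = e^(x)
  d/dx[2e^(y)] = 2·y'·e^(y)
  d/dx[-1] = 0

Separating the contributions that come from x directly and those that come through y:
  without y':      e^(x)
  multiplying y':  2e^(y)

so (e^(x)) + (2e^(y))·y' = 0, and therefore
  dy/dx = -(e^(x))/(2e^(y)) = -e^(x - y)/2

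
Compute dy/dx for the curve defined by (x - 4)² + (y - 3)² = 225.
Apply d/dx to both sides, remembering that y depends on x. Each occurrence of y therefore brings in a y' = dy/dx via the chain rule.

With F(x, y) equal to the left-hand side minus the right, differentiate F term by term:
  d/dx[(x - 4)^2] = 2x - 8
  d/dx[(y - 3)^2] = 2·y'(y - 3)
  d/dx[-225] = 0
Adding these up, d/dx[F] = 0 becomes
  (2x - 8) + (2y - 6)·y' = 0,
so isolating y',
  dy/dx = -(2x - 8)/(2y - 6) = (4 - x)/(y - 3)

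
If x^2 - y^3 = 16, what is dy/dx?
Differentiate the relation implicitly: treat y = y(x) and apply the chain rule, so every y-derivative picks up a y' = dy/dx factor.

With everything moved to the left-hand side, differentiate term by term:
  d/dx[x^2] = 2x
  d/dx[-y^3] = -3y^2·y'
  d/dx[-16] = 0

Separating the contributions that come from x directly and those that come through y:
  without y':      2x
  multiplying y':  -3y^2

so (2x) + (-3y^2)·y' = 0, and therefore
  dy/dx = -(2x)/(-3y^2) = 2x/(3y^2)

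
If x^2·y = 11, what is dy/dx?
Apply d/dx to both sides, remembering that y depends on x. Each occurrence of y therefore brings in a y' = dy/dx via the chain rule.

With F(x, y) equal to the left-hand side minus the right, differentiate F term by term:
  d/dx[x^2y] = x^2·y' + 2xy
  d/dx[-11] = 0
Adding these up, d/dx[F] = 0 becomes
  (2xy) + (x^2)·y' = 0,
so isolating y',
  dy/dx = -(2xy)/(x^2) = -2y/x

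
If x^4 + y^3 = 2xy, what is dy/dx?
Take d/dx of both sides. Since y is implicitly a function of x, the chain rule attaches a y' = dy/dx factor whenever we differentiate through y.

Set F(x, y) = (left side) − (right side), so the curve is F = 0. Differentiating each term of F:
  d/dx[x^4] = 4x^3
  d/dx[-2xy] = -2x·y' - 2y
  d/dx[y^3] = 3y^2·y'

Collecting, the y'-free part is the partial derivative in x and the y' coefficient is the partial derivative in y:
  ∂F/∂x = 4x^3 - 2y
  ∂F/∂y = -2x + 3y^2

so d/dx[F(x, y(x))] = ∂F/∂x + (∂F/∂y)·y' = 0. Rearranging,
  dy/dx = -(∂F/∂x)/(∂F/∂y) = -(4x^3 - 2y)/(-2x + 3y^2) = 2(2x^3 - y)/(2x - 3y^2)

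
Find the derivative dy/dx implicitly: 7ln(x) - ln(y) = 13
Apply d/dx to both sides, remembering that y depends on x. Each occurrence of y therefore brings in a y' = dy/dx via the chain rule.

With F(x, y) equal to the left-hand side minus the right, differentiate F term by term:
  d/dx[7ln(x)] = 7/x
  d/dx[-ln(y)] = -y'/y
  d/dx[-13] = 0
Adding these up, d/dx[F] = 0 becomes
  (7/x) + (-1/y)·y' = 0,
so isolating y',
  dy/dx = -(7/x)/(-1/y) = 7y/x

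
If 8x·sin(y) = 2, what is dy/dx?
Apply d/dx to both sides, remembering that y depends on x. Each occurrence of y therefore brings in a y' = dy/dx via the chain rule.

With F(x, y) equal to the left-hand side minus the right, differentiate F term by term:
  d/dx[8x·sin(y)] = 8x·y'·cos(y) + 8sin(y)
  d/dx[-2] = 0
Adding these up, d/dx[F] = 0 becomes
  (8sin(y)) + (8x·cos(y))·y' = 0,
so isolating y',
  dy/dx = -(8sin(y))/(8x·cos(y)) = -tan(y)/x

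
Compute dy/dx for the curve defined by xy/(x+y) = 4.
Apply d/dx to both sides, remembering that y depends on x. Each occurrence of y therefore brings in a y' = dy/dx via the chain rule.

With F(x, y) equal to the left-hand side minus the right, differentiate F term by term:
  d/dx[xy/(x + y)] = xy(-y' - 1)/(x + y)^2 + x·y'/(x + y) + y/(x + y)
  d/dx[-4] = 0
Adding these up, d/dx[F] = 0 becomes
  (-xy/(x + y)^2 + y/(x + y)) + (-xy/(x + y)^2 + x/(x + y))·y' = 0,
so isolating y',
  dy/dx = -(-xy/(x + y)^2 + y/(x + y))/(-xy/(x + y)^2 + x/(x + y))
        = -(y^2/(x + y)^2)/(x^2/(x + y)^2) = -y^2/x^2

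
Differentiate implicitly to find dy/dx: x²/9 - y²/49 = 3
Differentiate both sides with respect to x, treating y as y(x). By the chain rule, any term containing y contributes a factor of y' = dy/dx when we differentiate it.

Move every term to one side and write the relation as F(x, y) = 0. Term by term,
  d/dx[x^2/9] = 2x/9
  d/dx[-y^2/49] = -2y·y'/49
  d/dx[-3] = 0

The pieces without y' make up ∂F/∂x and the coefficient of y' is ∂F/∂y:
  ∂F/∂x = 2x/9,
  ∂F/∂y = -2y/49.

Since d/dx[F] = ∂F/∂x + (∂F/∂y)·y' = 0, solve for y':
  (∂F/∂y)·y' = -∂F/∂x
  dy/dx = -(∂F/∂x)/(∂F/∂y) = -(2x/9)/(-2y/49) = 49x/(9y)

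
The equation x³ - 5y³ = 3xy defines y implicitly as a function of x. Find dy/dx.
Apply d/dx to both sides, remembering that y depends on x. Each occurrence of y therefore brings in a y' = dy/dx via the chain rule.

With F(x, y) equal to the left-hand side minus the right, differentiate F term by term:
  d/dx[x^3] = 3x^2
  d/dx[-3xy] = -3x·y' - 3y
  d/dx[-5y^3] = -15y^2·y'
Adding these up, d/dx[F] = 0 becomes
  (3x^2 - 3y) + (-3x - 15y^2)·y' = 0,
so isolating y',
  dy/dx = -(3x^2 - 3y)/(-3x - 15y^2) = (x^2 - y)/(x + 5y^2)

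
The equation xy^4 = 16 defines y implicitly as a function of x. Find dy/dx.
Apply d/dx to both sides, remembering that y depends on x. Each occurrence of y therefore brings in a y' = dy/dx via the chain rule.

With F(x, y) equal to the left-hand side minus the right, differentiate F term by term:
  d/dx[xy^4] = 4xy^3·y' + y^4
  d/dx[-16] = 0
Adding these up, d/dx[F] = 0 becomes
  (y^4) + (4xy^3)·y' = 0,
so isolating y',
  dy/dx = -(y^4)/(4xy^3) = -y/(4x)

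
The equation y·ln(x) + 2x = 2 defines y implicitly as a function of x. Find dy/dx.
Differentiate the relation implicitly: treat y = y(x) and apply the chain rule, so every y-derivative picks up a y' = dy/dx factor.

With everything moved to the left-hand side, differentiate term by term:
  d/dx[2x] = 2
  d/dx[y·ln(x)] = y'·ln(x) + y/x
  d/dx[-2] = 0

Separating the contributions that come from x directly and those that come through y:
  without y':      2 + y/x
  multiplying y':  ln(x)

so (2 + y/x) + (ln(x))·y' = 0, and therefore
  dy/dx = -(2 + y/x)/(ln(x))
        = -((2x + y)/x)/(ln(x)) = (-2x - y)/(x·ln(x))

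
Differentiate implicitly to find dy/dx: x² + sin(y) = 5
Differentiate the relation implicitly: treat y = y(x) and apply the chain rule, so every y-derivative picks up a y' = dy/dx factor.

With everything moved to the left-hand side, differentiate term by term:
  d/dx[x^2] = 2x
  d/dx[sin(y)] = y'·cos(y)
  d/dx[-5] = 0

Separating the contributions that come from x directly and those that come through y:
  without y':      2x
  multiplying y':  cos(y)

so (2x) + (cos(y))·y' = 0, and therefore
  dy/dx = -(2x)/(cos(y)) = -2x/cos(y)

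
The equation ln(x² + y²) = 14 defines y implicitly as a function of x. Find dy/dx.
Take d/dx of both sides. Since y is implicitly a function of x, the chain rule attaches a y' = dy/dx factor whenever we differentiate through y.

Set F(x, y) = (left side) − (right side), so the curve is F = 0. Differentiating each term of F:
  d/dx[ln(x^2 + y^2)] = (2x + 2y·y')/(x^2 + y^2)
  d/dx[-14] = 0

Collecting, the y'-free part is the partial derivative in x and the y' coefficient is the partial derivative in y:
  ∂F/∂x = 2x/(x^2 + y^2)
  ∂F/∂y = 2y/(x^2 + y^2)

so d/dx[F(x, y(x))] = ∂F/∂x + (∂F/∂y)·y' = 0. Rearranging,
  dy/dx = -(∂F/∂x)/(∂F/∂y) = -(2x/(x^2 + y^2))/(2y/(x^2 + y^2)) = -x/y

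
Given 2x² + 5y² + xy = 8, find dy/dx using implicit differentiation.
Differentiate the relation implicitly: treat y = y(x) and apply the chain rule, so every y-derivative picks up a y' = dy/dx factor.

With everything moved to the left-hand side, differentiate term by term:
  d/dx[2x^2] = 4x
  d/dx[xy] = x·y' + y
  d/dx[5y^2] = 10y·y'
  d/dx[-8] = 0

Separating the contributions that come from x directly and those that come through y:
  without y':      4x + y
  multiplying y':  x + 10y

so (4x + y) + (x + 10y)·y' = 0, and therefore
  dy/dx = -(4x + y)/(x + 10y) = (-4x - y)/(x + 10y)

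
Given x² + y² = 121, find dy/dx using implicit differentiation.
Take d/dx of both sides. Since y is implicitly a function of x, the chain rule attaches a y' = dy/dx factor whenever we differentiate through y.

Set F(x, y) = (left side) − (right side), so the curve is F = 0. Differentiating each term of F:
  d/dx[x^2] = 2x
  d/dx[y^2] = 2y·y'
  d/dx[-121] = 0

Collecting, the y'-free part is the partial derivative in x and the y' coefficient is the partial derivative in y:
  ∂F/∂x = 2x
  ∂F/∂y = 2y

so d/dx[F(x, y(x))] = ∂F/∂x + (∂F/∂y)·y' = 0. Rearranging,
  dy/dx = -(∂F/∂x)/(∂F/∂y) = -(2x)/(2y) = -x/y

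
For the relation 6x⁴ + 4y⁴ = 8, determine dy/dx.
Differentiate both sides with respect to x, treating y as y(x). By the chain rule, any term containing y contributes a factor of y' = dy/dx when we differentiate it.

Move every term to one side and write the relation as F(x, y) = 0. Term by term,
  d/dx[6x^4] = 24x^3
  d/dx[4y^4] = 16y^3·y'
  d/dx[-8] = 0

The pieces without y' make up ∂F/∂x and the coefficient of y' is ∂F/∂y:
  ∂F/∂x = 24x^3,
  ∂F/∂y = 16y^3.

Since d/dx[F] = ∂F/∂x + (∂F/∂y)·y' = 0, solve for y':
  (∂F/∂y)·y' = -∂F/∂x
  dy/dx = -(∂F/∂x)/(∂F/∂y) = -(24x^3)/(16y^3) = -3x^3/(2y^3)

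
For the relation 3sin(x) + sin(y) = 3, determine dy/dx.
Differentiate the relation implicitly: treat y = y(x) and apply the chain rule, so every y-derivative picks up a y' = dy/dx factor.

With everything moved to the left-hand side, differentiate term by term:
  d/dx[3sin(x)] = 3cos(x)
  d/dx[sin(y)] = y'·cos(y)
  d/dx[-3] = 0

Separating the contributions that come from x directly and those that come through y:
  without y':      3cos(x)
  multiplying y':  cos(y)

so (3cos(x)) + (cos(y))·y' = 0, and therefore
  dy/dx = -(3cos(x))/(cos(y)) = -3cos(x)/cos(y)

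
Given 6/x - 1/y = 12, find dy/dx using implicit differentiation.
Apply d/dx to both sides, remembering that y depends on x. Each occurrence of y therefore brings in a y' = dy/dx via the chain rule.

With F(x, y) equal to the left-hand side minus the right, differentiate F term by term:
  d/dx[-1/y] = y'/y^2
  d/dx[6/x] = -6/x^2
  d/dx[-12] = 0
Adding these up, d/dx[F] = 0 becomes
  (-6/x^2) + (y^(-2))·y' = 0,
so isolating y',
  dy/dx = -(-6/x^2)/(y^(-2)) = 6y^2/x^2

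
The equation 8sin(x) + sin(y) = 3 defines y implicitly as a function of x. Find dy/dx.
Differentiate both sides with respect to x, treating y as y(x). By the chain rule, any term containing y contributes a factor of y' = dy/dx when we differentiate it.

Move every term to one side and write the relation as F(x, y) = 0. Term by term,
  d/dx[8sin(x)] = 8cos(x)
  d/dx[sin(y)] = y'·cos(y)
  d/dx[-3] = 0

The pieces without y' make up ∂F/∂x and the coefficient of y' is ∂F/∂y:
  ∂F/∂x = 8cos(x),
  ∂F/∂y = cos(y).

Since d/dx[F] = ∂F/∂x + (∂F/∂y)·y' = 0, solve for y':
  (∂F/∂y)·y' = -∂F/∂x
  dy/dx = -(∂F/∂x)/(∂F/∂y) = -(8cos(x))/(cos(y)) = -8cos(x)/cos(y)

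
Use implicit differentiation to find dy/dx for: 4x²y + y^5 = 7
Take d/dx of both sides. Since y is implicitly a function of x, the chain rule attaches a y' = dy/dx factor whenever we differentiate through y.

Set F(x, y) = (left side) − (right side), so the curve is F = 0. Differentiating each term of F:
  d/dx[4x^2y] = 4x^2·y' + 8xy
  d/dx[y^5] = 5y^4·y'
  d/dx[-7] = 0

Collecting, the y'-free part is the partial derivative in x and the y' coefficient is the partial derivative in y:
  ∂F/∂x = 8xy
  ∂F/∂y = 4x^2 + 5y^4

so d/dx[F(x, y(x))] = ∂F/∂x + (∂F/∂y)·y' = 0. Rearranging,
  dy/dx = -(∂F/∂x)/(∂F/∂y) = -(8xy)/(4x^2 + 5y^4) = -8xy/(4x^2 + 5y^4)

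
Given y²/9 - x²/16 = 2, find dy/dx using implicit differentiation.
Apply d/dx to both sides, remembering that y depends on x. Each occurrence of y therefore brings in a y' = dy/dx via the chain rule.

With F(x, y) equal to the left-hand side minus the right, differentiate F term by term:
  d/dx[-x^2/16] = -x/8
  d/dx[y^2/9] = 2y·y'/9
  d/dx[-2] = 0
Adding these up, d/dx[F] = 0 becomes
  (-x/8) + (2y/9)·y' = 0,
so isolating y',
  dy/dx = -(-x/8)/(2y/9) = 9x/(16y)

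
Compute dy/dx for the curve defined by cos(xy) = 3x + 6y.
Differentiate the relation implicitly: treat y = y(x) and apply the chain rule, so every y-derivative picks up a y' = dy/dx factor.

With everything moved to the left-hand side, differentiate term by term:
  d/dx[-3x] = -3
  d/dx[-6y] = -6·y'
  d/dx[cos(xy)] = -(x·y' + y)·sin(xy)

Separating the contributions that come from x directly and those that come through y:
  without y':      -y·sin(xy) - 3
  multiplying y':  -x·sin(xy) - 6

so (-y·sin(xy) - 3) + (-x·sin(xy) - 6)·y' = 0, and therefore
  dy/dx = -(-y·sin(xy) - 3)/(-x·sin(xy) - 6) = -(y·sin(xy) + 3)/(x·sin(xy) + 6)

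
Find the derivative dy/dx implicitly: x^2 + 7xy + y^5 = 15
Apply d/dx to both sides, remembering that y depends on x. Each occurrence of y therefore brings in a y' = dy/dx via the chain rule.

With F(x, y) equal to the left-hand side minus the right, differentiate F term by term:
  d/dx[x^2] = 2x
  d/dx[7xy] = 7x·y' + 7y
  d/dx[y^5] = 5y^4·y'
  d/dx[-15] = 0
Adding these up, d/dx[F] = 0 becomes
  (2x + 7y) + (7x + 5y^4)·y' = 0,
so isolating y',
  dy/dx = -(2x + 7y)/(7x + 5y^4) = (-2x - 7y)/(7x + 5y^4)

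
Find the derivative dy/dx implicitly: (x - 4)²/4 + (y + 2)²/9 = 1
Differentiate both sides with respect to x, treating y as y(x). By the chain rule, any term containing y contributes a factor of y' = dy/dx when we differentiate it.

Move every term to one side and write the relation as F(x, y) = 0. Term by term,
  d/dx[(x - 4)^2/4] = x/2 - 2
  d/dx[(y + 2)^2/9] = 2·y'(y + 2)/9
  d/dx[-1] = 0

The pieces without y' make up ∂F/∂x and the coefficient of y' is ∂F/∂y:
  ∂F/∂x = x/2 - 2,
  ∂F/∂y = 2y/9 + 4/9.

Since d/dx[F] = ∂F/∂x + (∂F/∂y)·y' = 0, solve for y':
  (∂F/∂y)·y' = -∂F/∂x
  dy/dx = -(∂F/∂x)/(∂F/∂y) = -(x/2 - 2)/(2y/9 + 4/9)
        = -((x - 4)/2)/(2(y + 2)/9) = 9(4 - x)/(4(y + 2))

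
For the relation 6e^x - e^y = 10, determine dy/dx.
Differentiate both sides with respect to x, treating y as y(x). By the chain rule, any term containing y contributes a factor of y' = dy/dx when we differentiate it.

Move every term to one side and write the relation as F(x, y) = 0. Term by term,
  d/dx[6e^(x)] = 6e^(x)
  d/dx[-e^(y)] = -y'·e^(y)
  d/dx[-10] = 0

The pieces without y' make up ∂F/∂x and the coefficient of y' is ∂F/∂y:
  ∂F/∂x = 6e^(x),
  ∂F/∂y = -e^(y).

Since d/dx[F] = ∂F/∂x + (∂F/∂y)·y' = 0, solve for y':
  (∂F/∂y)·y' = -∂F/∂x
  dy/dx = -(∂F/∂x)/(∂F/∂y) = -(6e^(x))/(-e^(y)) = 6e^(x - y)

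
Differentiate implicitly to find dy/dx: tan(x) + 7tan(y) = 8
Take d/dx of both sides. Since y is implicitly a function of x, the chain rule attaches a y' = dy/dx factor whenever we differentiate through y.

Set F(x, y) = (left side) − (right side), so the curve is F = 0. Differentiating each term of F:
  d/dx[tan(x)] = tan(x)^2 + 1
  d/dx[7tan(y)] = 7·y'(tan(y)^2 + 1)
  d/dx[-8] = 0

Collecting, the y'-free part is the partial derivative in x and the y' coefficient is the partial derivative in y:
  ∂F/∂x = tan(x)^2 + 1
  ∂F/∂y = 7tan(y)^2 + 7

so d/dx[F(x, y(x))] = ∂F/∂x + (∂F/∂y)·y' = 0. Rearranging,
  dy/dx = -(∂F/∂x)/(∂F/∂y) = -(tan(x)^2 + 1)/(7tan(y)^2 + 7) = -cos(y)^2/(7cos(x)^2)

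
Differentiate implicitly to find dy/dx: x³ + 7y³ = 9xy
Differentiate both sides with respect to x, treating y as y(x). By the chain rule, any term containing y contributes a factor of y' = dy/dx when we differentiate it.

Move every term to one side and write the relation as F(x, y) = 0. Term by term,
  d/dx[x^3] = 3x^2
  d/dx[-9xy] = -9x·y' - 9y
  d/dx[7y^3] = 21y^2·y'

The pieces without y' make up ∂F/∂x and the coefficient of y' is ∂F/∂y:
  ∂F/∂x = 3x^2 - 9y,
  ∂F/∂y = -9x + 21y^2.

Since d/dx[F] = ∂F/∂x + (∂F/∂y)·y' = 0, solve for y':
  (∂F/∂y)·y' = -∂F/∂x
  dy/dx = -(∂F/∂x)/(∂F/∂y) = -(3x^2 - 9y)/(-9x + 21y^2) = (x^2 - 3y)/(3x - 7y^2)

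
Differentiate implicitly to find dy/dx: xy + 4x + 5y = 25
Differentiate the relation implicitly: treat y = y(x) and apply the chain rule, so every y-derivative picks up a y' = dy/dx factor.

With everything moved to the left-hand side, differentiate term by term:
  d/dx[xy] = x·y' + y
  d/dx[4x] = 4
  d/dx[5y] = 5·y'
  d/dx[-25] = 0

Separating the contributions that come from x directly and those that come through y:
  without y':      y + 4
  multiplying y':  x + 5

so (y + 4) + (x + 5)·y' = 0, and therefore
  dy/dx = -(y + 4)/(x + 5) = (-y - 4)/(x + 5)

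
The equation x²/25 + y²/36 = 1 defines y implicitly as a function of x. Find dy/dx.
Differentiate the relation implicitly: treat y = y(x) and apply the chain rule, so every y-derivative picks up a y' = dy/dx factor.

With everything moved to the left-hand side, differentiate term by term:
  d/dx[x^2/25] = 2x/25
  d/dx[y^2/36] = y·y'/18
  d/dx[-1] = 0

Separating the contributions that come from x directly and those that come through y:
  without y':      2x/25
  multiplying y':  y/18

so (2x/25) + (y/18)·y' = 0, and therefore
  dy/dx = -(2x/25)/(y/18) = -36x/(25y)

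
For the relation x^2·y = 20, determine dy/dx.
Differentiate both sides with respect to x, treating y as y(x). By the chain rule, any term containing y contributes a factor of y' = dy/dx when we differentiate it.

Move every term to one side and write the relation as F(x, y) = 0. Term by term,
  d/dx[x^2y] = x^2·y' + 2xy
  d/dx[-20] = 0

The pieces without y' make up ∂F/∂x and the coefficient of y' is ∂F/∂y:
  ∂F/∂x = 2xy,
  ∂F/∂y = x^2.

Since d/dx[F] = ∂F/∂x + (∂F/∂y)·y' = 0, solve for y':
  (∂F/∂y)·y' = -∂F/∂x
  dy/dx = -(∂F/∂x)/(∂F/∂y) = -(2xy)/(x^2) = -2y/x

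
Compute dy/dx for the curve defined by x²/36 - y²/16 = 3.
Differentiate the relation implicitly: treat y = y(x) and apply the chain rule, so every y-derivative picks up a y' = dy/dx factor.

With everything moved to the left-hand side, differentiate term by term:
  d/dx[x^2/36] = x/18
  d/dx[-y^2/16] = -y·y'/8
  d/dx[-3] = 0

Separating the contributions that come from x directly and those that come through y:
  without y':      x/18
  multiplying y':  -y/8

so (x/18) + (-y/8)·y' = 0, and therefore
  dy/dx = -(x/18)/(-y/8) = 4x/(9y)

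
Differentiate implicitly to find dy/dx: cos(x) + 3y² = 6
Take d/dx of both sides. Since y is implicitly a function of x, the chain rule attaches a y' = dy/dx factor whenever we differentiate through y.

Set F(x, y) = (left side) − (right side), so the curve is F = 0. Differentiating each term of F:
  d/dx[3y^2] = 6y·y'
  d/dx[cos(x)] = -sin(x)
  d/dx[-6] = 0

Collecting, the y'-free part is the partial derivative in x and the y' coefficient is the partial derivative in y:
  ∂F/∂x = -sin(x)
  ∂F/∂y = 6y

so d/dx[F(x, y(x))] = ∂F/∂x + (∂F/∂y)·y' = 0. Rearranging,
  dy/dx = -(∂F/∂x)/(∂F/∂y) = -(-sin(x))/(6y) = sin(x)/(6y)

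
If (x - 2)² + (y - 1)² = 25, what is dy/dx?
Apply d/dx to both sides, remembering that y depends on x. Each occurrence of y therefore brings in a y' = dy/dx via the chain rule.

With F(x, y) equal to the left-hand side minus the right, differentiate F term by term:
  d/dx[(x - 2)^2] = 2x - 4
  d/dx[(y - 1)^2] = 2·y'(y - 1)
  d/dx[-25] = 0
Adding these up, d/dx[F] = 0 becomes
  (2x - 4) + (2y - 2)·y' = 0,
so isolating y',
  dy/dx = -(2x - 4)/(2y - 2) = (2 - x)/(y - 1)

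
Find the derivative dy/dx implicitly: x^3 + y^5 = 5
Differentiate both sides with respect to x, treating y as y(x). By the chain rule, any term containing y contributes a factor of y' = dy/dx when we differentiate it.

Move every term to one side and write the relation as F(x, y) = 0. Term by term,
  d/dx[x^3] = 3x^2
  d/dx[y^5] = 5y^4·y'
  d/dx[-5] = 0

The pieces without y' make up ∂F/∂x and the coefficient of y' is ∂F/∂y:
  ∂F/∂x = 3x^2,
  ∂F/∂y = 5y^4.

Since d/dx[F] = ∂F/∂x + (∂F/∂y)·y' = 0, solve for y':
  (∂F/∂y)·y' = -∂F/∂x
  dy/dx = -(∂F/∂x)/(∂F/∂y) = -(3x^2)/(5y^4) = -3x^2/(5y^4)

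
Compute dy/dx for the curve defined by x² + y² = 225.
Take d/dx of both sides. Since y is implicitly a function of x, the chain rule attaches a y' = dy/dx factor whenever we differentiate through y.

Set F(x, y) = (left side) − (right side), so the curve is F = 0. Differentiating each term of F:
  d/dx[x^2] = 2x
  d/dx[y^2] = 2y·y'
  d/dx[-225] = 0

Collecting, the y'-free part is the partial derivative in x and the y' coefficient is the partial derivative in y:
  ∂F/∂x = 2x
  ∂F/∂y = 2y

so d/dx[F(x, y(x))] = ∂F/∂x + (∂F/∂y)·y' = 0. Rearranging,
  dy/dx = -(∂F/∂x)/(∂F/∂y) = -(2x)/(2y) = -x/y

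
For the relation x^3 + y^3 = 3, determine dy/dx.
Differentiate the relation implicitly: treat y = y(x) and apply the chain rule, so every y-derivative picks up a y' = dy/dx factor.

With everything moved to the left-hand side, differentiate term by term:
  d/dx[x^3] = 3x^2
  d/dx[y^3] = 3y^2·y'
  d/dx[-3] = 0

Separating the contributions that come from x directly and those that come through y:
  without y':      3x^2
  multiplying y':  3y^2

so (3x^2) + (3y^2)·y' = 0, and therefore
  dy/dx = -(3x^2)/(3y^2) = -x^2/y^2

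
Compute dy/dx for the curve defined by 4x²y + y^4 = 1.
Differentiate the relation implicitly: treat y = y(x) and apply the chain rule, so every y-derivative picks up a y' = dy/dx factor.

With everything moved to the left-hand side, differentiate term by term:
  d/dx[4x^2y] = 4x^2·y' + 8xy
  d/dx[y^4] = 4y^3·y'
  d/dx[-1] = 0

Separating the contributions that come from x directly and those that come through y:
  without y':      8xy
  multiplying y':  4x^2 + 4y^3

so (8xy) + (4x^2 + 4y^3)·y' = 0, and therefore
  dy/dx = -(8xy)/(4x^2 + 4y^3) = -2xy/(x^2 + y^3)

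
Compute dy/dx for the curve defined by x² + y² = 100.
Apply d/dx to both sides, remembering that y depends on x. Each occurrence of y therefore brings in a y' = dy/dx via the chain rule.

With F(x, y) equal to the left-hand side minus the right, differentiate F term by term:
  d/dx[x^2] = 2x
  d/dx[y^2] = 2y·y'
  d/dx[-100] = 0
Adding these up, d/dx[F] = 0 becomes
  (2x) + (2y)·y' = 0,
so isolating y',
  dy/dx = -(2x)/(2y) = -x/y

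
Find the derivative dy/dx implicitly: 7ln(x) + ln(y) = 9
Take d/dx of both sides. Since y is implicitly a function of x, the chain rule attaches a y' = dy/dx factor whenever we differentiate through y.

Set F(x, y) = (left side) − (right side), so the curve is F = 0. Differentiating each term of F:
  d/dx[7ln(x)] = 7/x
  d/dx[ln(y)] = y'/y
  d/dx[-9] = 0

Collecting, the y'-free part is the partial derivative in x and the y' coefficient is the partial derivative in y:
  ∂F/∂x = 7/x
  ∂F/∂y = 1/y

so d/dx[F(x, y(x))] = ∂F/∂x + (∂F/∂y)·y' = 0. Rearranging,
  dy/dx = -(∂F/∂x)/(∂F/∂y) = -(7/x)/(1/y) = -7y/x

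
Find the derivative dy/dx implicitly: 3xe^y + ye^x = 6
Differentiate both sides with respect to x, treating y as y(x). By the chain rule, any term containing y contributes a factor of y' = dy/dx when we differentiate it.

Move every term to one side and write the relation as F(x, y) = 0. Term by term,
  d/dx[3x·e^(y)] = 3x·y'·e^(y) + 3e^(y)
  d/dx[y·e^(x)] = y·e^(x) + y'·e^(x)
  d/dx[-6] = 0

The pieces without y' make up ∂F/∂x and the coefficient of y' is ∂F/∂y:
  ∂F/∂x = y·e^(x) + 3e^(y),
  ∂F/∂y = 3x·e^(y) + e^(x).

Since d/dx[F] = ∂F/∂x + (∂F/∂y)·y' = 0, solve for y':
  (∂F/∂y)·y' = -∂F/∂x
  dy/dx = -(∂F/∂x)/(∂F/∂y) = -(y·e^(x) + 3e^(y))/(3x·e^(y) + e^(x)) = (-y·e^(x) - 3e^(y))/(3x·e^(y) + e^(x))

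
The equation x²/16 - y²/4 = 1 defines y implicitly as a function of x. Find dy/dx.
Differentiate both sides with respect to x, treating y as y(x). By the chain rule, any term containing y contributes a factor of y' = dy/dx when we differentiate it.

Move every term to one side and write the relation as F(x, y) = 0. Term by term,
  d/dx[x^2/16] = x/8
  d/dx[-y^2/4] = -y·y'/2
  d/dx[-1] = 0

The pieces without y' make up ∂F/∂x and the coefficient of y' is ∂F/∂y:
  ∂F/∂x = x/8,
  ∂F/∂y = -y/2.

Since d/dx[F] = ∂F/∂x + (∂F/∂y)·y' = 0, solve for y':
  (∂F/∂y)·y' = -∂F/∂x
  dy/dx = -(∂F/∂x)/(∂F/∂y) = -(x/8)/(-y/2) = x/(4y)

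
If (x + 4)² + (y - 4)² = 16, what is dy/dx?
Apply d/dx to both sides, remembering that y depends on x. Each occurrence of y therefore brings in a y' = dy/dx via the chain rule.

With F(x, y) equal to the left-hand side minus the right, differentiate F term by term:
  d/dx[(x + 4)^2] = 2x + 8
  d/dx[(y - 4)^2] = 2·y'(y - 4)
  d/dx[-16] = 0
Adding these up, d/dx[F] = 0 becomes
  (2x + 8) + (2y - 8)·y' = 0,
so isolating y',
  dy/dx = -(2x + 8)/(2y - 8) = (-x - 4)/(y - 4)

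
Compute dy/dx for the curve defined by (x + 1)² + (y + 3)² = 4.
Apply d/dx to both sides, remembering that y depends on x. Each occurrence of y therefore brings in a y' = dy/dx via the chain rule.

With F(x, y) equal to the left-hand side minus the right, differentiate F term by term:
  d/dx[(x + 1)^2] = 2x + 2
  d/dx[(y + 3)^2] = 2·y'(y + 3)
  d/dx[-4] = 0
Adding these up, d/dx[F] = 0 becomes
  (2x + 2) + (2y + 6)·y' = 0,
so isolating y',
  dy/dx = -(2x + 2)/(2y + 6) = (-x - 1)/(y + 3)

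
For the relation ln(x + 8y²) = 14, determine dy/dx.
Differentiate the relation implicitly: treat y = y(x) and apply the chain rule, so every y-derivative picks up a y' = dy/dx factor.

With everything moved to the left-hand side, differentiate term by term:
  d/dx[ln(x + 8y^2)] = (16y·y' + 1)/(x + 8y^2)
  d/dx[-14] = 0

Separating the contributions that come from x directly and those that come through y:
  without y':      1/(x + 8y^2)
  multiplying y':  16y/(x + 8y^2)

so (1/(x + 8y^2)) + (16y/(x + 8y^2))·y' = 0, and therefore
  dy/dx = -(1/(x + 8y^2))/(16y/(x + 8y^2)) = -1/(16y)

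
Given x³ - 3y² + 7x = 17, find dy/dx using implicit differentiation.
Take d/dx of both sides. Since y is implicitly a function of x, the chain rule attaches a y' = dy/dx factor whenever we differentiate through y.

Set F(x, y) = (left side) − (right side), so the curve is F = 0. Differentiating each term of F:
  d/dx[x^3] = 3x^2
  d/dx[7x] = 7
  d/dx[-3y^2] = -6y·y'
  d/dx[-17] = 0

Collecting, the y'-free part is the partial derivative in x and the y' coefficient is the partial derivative in y:
  ∂F/∂x = 3x^2 + 7
  ∂F/∂y = -6y

so d/dx[F(x, y(x))] = ∂F/∂x + (∂F/∂y)·y' = 0. Rearranging,
  dy/dx = -(∂F/∂x)/(∂F/∂y) = -(3x^2 + 7)/(-6y) = (3x^2 + 7)/(6y)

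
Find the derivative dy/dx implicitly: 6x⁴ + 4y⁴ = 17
Take d/dx of both sides. Since y is implicitly a function of x, the chain rule attaches a y' = dy/dx factor whenever we differentiate through y.

Set F(x, y) = (left side) − (right side), so the curve is F = 0. Differentiating each term of F:
  d/dx[6x^4] = 24x^3
  d/dx[4y^4] = 16y^3·y'
  d/dx[-17] = 0

Collecting, the y'-free part is the partial derivative in x and the y' coefficient is the partial derivative in y:
  ∂F/∂x = 24x^3
  ∂F/∂y = 16y^3

so d/dx[F(x, y(x))] = ∂F/∂x + (∂F/∂y)·y' = 0. Rearranging,
  dy/dx = -(∂F/∂x)/(∂F/∂y) = -(24x^3)/(16y^3) = -3x^3/(2y^3)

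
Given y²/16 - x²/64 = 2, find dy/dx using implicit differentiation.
Take d/dx of both sides. Since y is implicitly a function of x, the chain rule attaches a y' = dy/dx factor whenever we differentiate through y.

Set F(x, y) = (left side) − (right side), so the curve is F = 0. Differentiating each term of F:
  d/dx[-x^2/64] = -x/32
  d/dx[y^2/16] = y·y'/8
  d/dx[-2] = 0

Collecting, the y'-free part is the partial derivative in x and the y' coefficient is the partial derivative in y:
  ∂F/∂x = -x/32
  ∂F/∂y = y/8

so d/dx[F(x, y(x))] = ∂F/∂x + (∂F/∂y)·y' = 0. Rearranging,
  dy/dx = -(∂F/∂x)/(∂F/∂y) = -(-x/32)/(y/8) = x/(4y)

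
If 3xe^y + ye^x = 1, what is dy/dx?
Take d/dx of both sides. Since y is implicitly a function of x, the chain rule attaches a y' = dy/dx factor whenever we differentiate through y.

Set F(x, y) = (left side) − (right side), so the curve is F = 0. Differentiating each term of F:
  d/dx[3x·e^(y)] = 3x·y'·e^(y) + 3e^(y)
  d/dx[y·e^(x)] = y·e^(x) + y'·e^(x)
  d/dx[-1] = 0

Collecting, the y'-free part is the partial derivative in x and the y' coefficient is the partial derivative in y:
  ∂F/∂x = y·e^(x) + 3e^(y)
  ∂F/∂y = 3x·e^(y) + e^(x)

so d/dx[F(x, y(x))] = ∂F/∂x + (∂F/∂y)·y' = 0. Rearranging,
  dy/dx = -(∂F/∂x)/(∂F/∂y) = -(y·e^(x) + 3e^(y))/(3x·e^(y) + e^(x)) = (-y·e^(x) - 3e^(y))/(3x·e^(y) + e^(x))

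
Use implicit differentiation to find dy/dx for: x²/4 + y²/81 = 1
Take d/dx of both sides. Since y is implicitly a function of x, the chain rule attaches a y' = dy/dx factor whenever we differentiate through y.

Set F(x, y) = (left side) − (right side), so the curve is F = 0. Differentiating each term of F:
  d/dx[x^2/4] = x/2
  d/dx[y^2/81] = 2y·y'/81
  d/dx[-1] = 0

Collecting, the y'-free part is the partial derivative in x and the y' coefficient is the partial derivative in y:
  ∂F/∂x = x/2
  ∂F/∂y = 2y/81

so d/dx[F(x, y(x))] = ∂F/∂x + (∂F/∂y)·y' = 0. Rearranging,
  dy/dx = -(∂F/∂x)/(∂F/∂y) = -(x/2)/(2y/81) = -81x/(4y)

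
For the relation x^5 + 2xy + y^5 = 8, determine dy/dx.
Apply d/dx to both sides, remembering that y depends on x. Each occurrence of y therefore brings in a y' = dy/dx via the chain rule.

With F(x, y) equal to the left-hand side minus the right, differentiate F term by term:
  d/dx[x^5] = 5x^4
  d/dx[2xy] = 2x·y' + 2y
  d/dx[y^5] = 5y^4·y'
  d/dx[-8] = 0
Adding these up, d/dx[F] = 0 becomes
  (5x^4 + 2y) + (2x + 5y^4)·y' = 0,
so isolating y',
  dy/dx = -(5x^4 + 2y)/(2x + 5y^4) = (-5x^4 - 2y)/(2x + 5y^4)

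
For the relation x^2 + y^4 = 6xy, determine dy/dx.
Take d/dx of both sides. Since y is implicitly a function of x, the chain rule attaches a y' = dy/dx factor whenever we differentiate through y.

Set F(x, y) = (left side) − (right side), so the curve is F = 0. Differentiating each term of F:
  d/dx[x^2] = 2x
  d/dx[-6xy] = -6x·y' - 6y
  d/dx[y^4] = 4y^3·y'

Collecting, the y'-free part is the partial derivative in x and the y' coefficient is the partial derivative in y:
  ∂F/∂x = 2x - 6y
  ∂F/∂y = -6x + 4y^3

so d/dx[F(x, y(x))] = ∂F/∂x + (∂F/∂y)·y' = 0. Rearranging,
  dy/dx = -(∂F/∂x)/(∂F/∂y) = -(2x - 6y)/(-6x + 4y^3) = (x - 3y)/(3x - 2y^3)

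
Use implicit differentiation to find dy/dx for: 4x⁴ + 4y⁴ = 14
Differentiate both sides with respect to x, treating y as y(x). By the chain rule, any term containing y contributes a factor of y' = dy/dx when we differentiate it.

Move every term to one side and write the relation as F(x, y) = 0. Term by term,
  d/dx[4x^4] = 16x^3
  d/dx[4y^4] = 16y^3·y'
  d/dx[-14] = 0

The pieces without y' make up ∂F/∂x and the coefficient of y' is ∂F/∂y:
  ∂F/∂x = 16x^3,
  ∂F/∂y = 16y^3.

Since d/dx[F] = ∂F/∂x + (∂F/∂y)·y' = 0, solve for y':
  (∂F/∂y)·y' = -∂F/∂x
  dy/dx = -(∂F/∂x)/(∂F/∂y) = -(16x^3)/(16y^3) = -x^3/y^3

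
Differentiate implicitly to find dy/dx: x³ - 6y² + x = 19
Apply d/dx to both sides, remembering that y depends on x. Each occurrence of y therefore brings in a y' = dy/dx via the chain rule.

With F(x, y) equal to the left-hand side minus the right, differentiate F term by term:
  d/dx[x^3] = 3x^2
  d/dx[x] = 1
  d/dx[-6y^2] = -12y·y'
  d/dx[-19] = 0
Adding these up, d/dx[F] = 0 becomes
  (3x^2 + 1) + (-12y)·y' = 0,
so isolating y',
  dy/dx = -(3x^2 + 1)/(-12y) = (3x^2 + 1)/(12y)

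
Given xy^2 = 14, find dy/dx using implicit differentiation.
Take d/dx of both sides. Since y is implicitly a function of x, the chain rule attaches a y' = dy/dx factor whenever we differentiate through y.

Set F(x, y) = (left side) − (right side), so the curve is F = 0. Differentiating each term of F:
  d/dx[xy^2] = 2xy·y' + y^2
  d/dx[-14] = 0

Collecting, the y'-free part is the partial derivative in x and the y' coefficient is the partial derivative in y:
  ∂F/∂x = y^2
  ∂F/∂y = 2xy

so d/dx[F(x, y(x))] = ∂F/∂x + (∂F/∂y)·y' = 0. Rearranging,
  dy/dx = -(∂F/∂x)/(∂F/∂y) = -(y^2)/(2xy) = -y/(2x)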